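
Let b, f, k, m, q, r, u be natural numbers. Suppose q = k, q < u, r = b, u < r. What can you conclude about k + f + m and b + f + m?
k + f + m < b + f + m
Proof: From q = k and q < u, k < u. Since r = b and u < r, u < b. Since k < u, k < b. Then k + f < b + f. Then k + f + m < b + f + m.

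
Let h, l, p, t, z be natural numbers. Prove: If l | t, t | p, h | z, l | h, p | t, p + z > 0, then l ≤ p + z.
Because t | p and p | t, t = p. Since l | t, l | p. l | h and h | z, therefore l | z. l | p, so l | p + z. From p + z > 0, l ≤ p + z.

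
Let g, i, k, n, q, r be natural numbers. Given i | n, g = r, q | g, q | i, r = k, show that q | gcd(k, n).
g = r and q | g, thus q | r. Since r = k, q | k. q | i and i | n, so q | n. q | k, so q | gcd(k, n).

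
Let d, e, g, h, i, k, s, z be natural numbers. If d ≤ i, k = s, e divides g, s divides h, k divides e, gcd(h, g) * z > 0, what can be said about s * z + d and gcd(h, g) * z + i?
s * z + d ≤ gcd(h, g) * z + i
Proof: Since k = s and k divides e, s divides e. Because e divides g, s divides g. From s divides h, s divides gcd(h, g). Then s * z divides gcd(h, g) * z. Since gcd(h, g) * z > 0, s * z ≤ gcd(h, g) * z. Since d ≤ i, s * z + d ≤ gcd(h, g) * z + i.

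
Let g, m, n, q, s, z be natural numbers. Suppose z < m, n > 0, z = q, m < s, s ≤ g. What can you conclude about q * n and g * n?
q * n < g * n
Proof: z < m and m < s, hence z < s. s ≤ g, so z < g. z = q, so q < g. From n > 0, by multiplying by a positive, q * n < g * n.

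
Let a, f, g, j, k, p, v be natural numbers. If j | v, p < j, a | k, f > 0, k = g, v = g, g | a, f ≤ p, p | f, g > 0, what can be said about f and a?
f < a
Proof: p | f and f > 0, thus p ≤ f. f ≤ p, so p = f. k = g and a | k, hence a | g. Because g | a, g = a. Because v = g and j | v, j | g. g > 0, so j ≤ g. p < j, so p < g. g = a, so p < a. p = f, so f < a.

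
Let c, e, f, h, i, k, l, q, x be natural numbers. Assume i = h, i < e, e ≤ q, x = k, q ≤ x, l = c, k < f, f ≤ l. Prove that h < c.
Because i < e and e ≤ q, i < q. Since i = h, h < q. Because x = k and q ≤ x, q ≤ k. From k < f and f ≤ l, k < l. l = c, so k < c. q ≤ k, so q < c. h < q, so h < c.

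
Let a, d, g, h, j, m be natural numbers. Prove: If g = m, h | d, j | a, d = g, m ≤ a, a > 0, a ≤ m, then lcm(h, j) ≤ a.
m ≤ a and a ≤ m, therefore m = a. Because g = m, g = a. d = g and h | d, thus h | g. Since g = a, h | a. j | a, so lcm(h, j) | a. Since a > 0, lcm(h, j) ≤ a.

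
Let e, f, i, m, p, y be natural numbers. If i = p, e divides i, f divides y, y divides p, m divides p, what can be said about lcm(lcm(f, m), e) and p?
lcm(lcm(f, m), e) divides p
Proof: Because f divides y and y divides p, f divides p. m divides p, so lcm(f, m) divides p. i = p and e divides i, therefore e divides p. Since lcm(f, m) divides p, lcm(lcm(f, m), e) divides p.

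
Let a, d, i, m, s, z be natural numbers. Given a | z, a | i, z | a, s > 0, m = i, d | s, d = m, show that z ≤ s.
a | z and z | a, thus a = z. Because a | i, z | i. d = m and m = i, hence d = i. From d | s, i | s. Since z | i, z | s. Because s > 0, z ≤ s.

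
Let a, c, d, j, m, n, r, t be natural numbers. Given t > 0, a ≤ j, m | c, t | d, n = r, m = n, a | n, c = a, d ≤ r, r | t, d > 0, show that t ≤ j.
c = a and m | c, so m | a. m = n, so n | a. Since a | n, a = n. n = r, so a = r. Because r | t and t > 0, r ≤ t. t | d and d > 0, hence t ≤ d. Because d ≤ r, t ≤ r. r ≤ t, so r = t. a = r, so a = t. a ≤ j, so t ≤ j.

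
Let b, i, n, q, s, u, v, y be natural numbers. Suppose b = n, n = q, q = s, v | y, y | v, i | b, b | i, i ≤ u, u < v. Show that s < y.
From b = n and n = q, b = q. q = s, so b = s. v | y and y | v, so v = y. From i | b and b | i, i = b. Since i ≤ u, b ≤ u. Since u < v, b < v. v = y, so b < y. b = s, so s < y.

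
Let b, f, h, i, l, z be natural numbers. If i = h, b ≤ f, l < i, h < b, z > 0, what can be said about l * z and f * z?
l * z < f * z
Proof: From i = h and l < i, l < h. h < b and b ≤ f, thus h < f. Since l < h, l < f. Since z > 0, by multiplying by a positive, l * z < f * z.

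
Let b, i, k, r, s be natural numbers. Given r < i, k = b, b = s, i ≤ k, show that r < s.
k = b and b = s, so k = s. i ≤ k, so i ≤ s. From r < i, r < s.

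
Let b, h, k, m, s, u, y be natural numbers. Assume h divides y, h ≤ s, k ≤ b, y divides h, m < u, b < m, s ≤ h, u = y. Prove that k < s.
Since y divides h and h divides y, y = h. u = y, so u = h. h ≤ s and s ≤ h, so h = s. u = h, so u = s. b < m and m < u, so b < u. k ≤ b, so k < u. From u = s, k < s.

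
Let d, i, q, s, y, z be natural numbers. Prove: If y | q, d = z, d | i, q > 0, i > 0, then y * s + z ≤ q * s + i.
y | q and q > 0, thus y ≤ q. Then y * s ≤ q * s. Since d | i and i > 0, d ≤ i. From d = z, z ≤ i. Because y * s ≤ q * s, y * s + z ≤ q * s + i.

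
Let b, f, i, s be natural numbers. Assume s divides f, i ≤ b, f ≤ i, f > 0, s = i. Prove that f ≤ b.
Since s = i and s divides f, i divides f. Since f > 0, i ≤ f. Since f ≤ i, i = f. i ≤ b, so f ≤ b.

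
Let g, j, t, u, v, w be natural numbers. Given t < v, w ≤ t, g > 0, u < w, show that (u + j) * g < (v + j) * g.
u < w and w ≤ t, so u < t. t < v, so u < v. Then u + j < v + j. Since g > 0, by multiplying by a positive, (u + j) * g < (v + j) * g.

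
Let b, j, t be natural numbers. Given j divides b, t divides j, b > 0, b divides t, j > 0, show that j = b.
Because j divides b and b > 0, j ≤ b. b divides t and t divides j, therefore b divides j. j > 0, so b ≤ j. Since j ≤ b, j = b.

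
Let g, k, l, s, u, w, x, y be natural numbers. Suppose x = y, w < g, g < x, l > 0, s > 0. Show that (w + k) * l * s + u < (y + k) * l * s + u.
w < g and g < x, so w < x. Since x = y, w < y. Then w + k < y + k. Since l > 0, (w + k) * l < (y + k) * l. From s > 0, (w + k) * l * s < (y + k) * l * s. Then (w + k) * l * s + u < (y + k) * l * s + u.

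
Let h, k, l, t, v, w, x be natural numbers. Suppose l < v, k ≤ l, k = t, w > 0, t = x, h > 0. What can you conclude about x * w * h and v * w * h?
x * w * h < v * w * h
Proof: k = t and t = x, hence k = x. Because k ≤ l and l < v, k < v. Because k = x, x < v. From w > 0, x * w < v * w. h > 0, so x * w * h < v * w * h.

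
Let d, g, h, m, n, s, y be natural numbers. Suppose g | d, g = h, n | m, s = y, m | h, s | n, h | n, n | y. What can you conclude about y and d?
y | d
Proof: n | m and m | h, so n | h. h | n, so h = n. Because s = y and s | n, y | n. Since n | y, n = y. h = n, so h = y. g = h and g | d, hence h | d. h = y, so y | d.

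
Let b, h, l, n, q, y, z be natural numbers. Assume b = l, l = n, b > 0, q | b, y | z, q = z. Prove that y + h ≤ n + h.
b = l and l = n, therefore b = n. q = z and q | b, thus z | b. Since y | z, y | b. b > 0, so y ≤ b. b = n, so y ≤ n. Then y + h ≤ n + h.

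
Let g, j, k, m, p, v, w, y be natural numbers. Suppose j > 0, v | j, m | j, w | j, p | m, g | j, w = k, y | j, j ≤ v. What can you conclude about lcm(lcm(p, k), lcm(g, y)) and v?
lcm(lcm(p, k), lcm(g, y)) ≤ v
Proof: v | j and j > 0, thus v ≤ j. j ≤ v, so j = v. p | m and m | j, thus p | j. Because w = k and w | j, k | j. Since p | j, lcm(p, k) | j. g | j and y | j, therefore lcm(g, y) | j. lcm(p, k) | j, so lcm(lcm(p, k), lcm(g, y)) | j. Since j > 0, lcm(lcm(p, k), lcm(g, y)) ≤ j. Since j = v, lcm(lcm(p, k), lcm(g, y)) ≤ v.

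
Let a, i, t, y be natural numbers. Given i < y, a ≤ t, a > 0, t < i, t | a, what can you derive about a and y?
a < y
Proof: t | a and a > 0, hence t ≤ a. a ≤ t, so t = a. From t < i and i < y, t < y. t = a, so a < y.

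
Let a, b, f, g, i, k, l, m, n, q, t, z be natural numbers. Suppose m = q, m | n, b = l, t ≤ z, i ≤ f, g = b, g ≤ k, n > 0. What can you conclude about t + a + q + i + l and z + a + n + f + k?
t + a + q + i + l ≤ z + a + n + f + k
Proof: t ≤ z, therefore t + a ≤ z + a. Since m = q and m | n, q | n. Because n > 0, q ≤ n. Because g = b and b = l, g = l. g ≤ k, so l ≤ k. Because i ≤ f, i + l ≤ f + k. q ≤ n, so q + i + l ≤ n + f + k. Since t + a ≤ z + a, t + a + q + i + l ≤ z + a + n + f + k.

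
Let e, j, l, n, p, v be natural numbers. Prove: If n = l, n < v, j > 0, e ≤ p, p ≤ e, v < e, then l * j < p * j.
From e ≤ p and p ≤ e, e = p. v < e, so v < p. Since n < v, n < p. Since n = l, l < p. Since j > 0, l * j < p * j.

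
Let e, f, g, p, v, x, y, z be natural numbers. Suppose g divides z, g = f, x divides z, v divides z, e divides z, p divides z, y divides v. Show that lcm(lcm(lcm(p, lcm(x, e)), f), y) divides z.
x divides z and e divides z, so lcm(x, e) divides z. From p divides z, lcm(p, lcm(x, e)) divides z. g = f and g divides z, therefore f divides z. lcm(p, lcm(x, e)) divides z, so lcm(lcm(p, lcm(x, e)), f) divides z. y divides v and v divides z, thus y divides z. Since lcm(lcm(p, lcm(x, e)), f) divides z, lcm(lcm(lcm(p, lcm(x, e)), f), y) divides z.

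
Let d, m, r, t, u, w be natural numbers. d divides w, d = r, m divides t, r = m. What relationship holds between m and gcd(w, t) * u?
m divides gcd(w, t) * u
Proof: From d = r and r = m, d = m. Since d divides w, m divides w. Since m divides t, m divides gcd(w, t). Then m divides gcd(w, t) * u.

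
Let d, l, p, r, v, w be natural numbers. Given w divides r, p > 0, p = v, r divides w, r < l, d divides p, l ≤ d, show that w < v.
r divides w and w divides r, hence r = w. Since r < l and l ≤ d, r < d. d divides p and p > 0, therefore d ≤ p. r < d, so r < p. Because r = w, w < p. Since p = v, w < v.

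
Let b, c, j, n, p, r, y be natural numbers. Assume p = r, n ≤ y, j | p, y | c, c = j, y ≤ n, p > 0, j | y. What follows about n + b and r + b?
n + b ≤ r + b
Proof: Because c = j and y | c, y | j. j | y, so j = y. y ≤ n and n ≤ y, hence y = n. Since j = y, j = n. Because j | p and p > 0, j ≤ p. j = n, so n ≤ p. From p = r, n ≤ r. Then n + b ≤ r + b.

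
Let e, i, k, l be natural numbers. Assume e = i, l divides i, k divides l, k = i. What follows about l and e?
l = e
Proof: Since k = i and k divides l, i divides l. l divides i, so i = l. Since e = i, e = l. Then l = e.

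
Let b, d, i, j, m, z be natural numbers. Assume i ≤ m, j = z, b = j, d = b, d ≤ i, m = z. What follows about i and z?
i = z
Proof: From b = j and j = z, b = z. d = b and d ≤ i, thus b ≤ i. b = z, so z ≤ i. From m = z and i ≤ m, i ≤ z. z ≤ i, so z = i. Then i = z.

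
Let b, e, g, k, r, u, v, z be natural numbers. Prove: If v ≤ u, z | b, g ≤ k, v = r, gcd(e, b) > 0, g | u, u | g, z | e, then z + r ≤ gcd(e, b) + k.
z | e and z | b, so z | gcd(e, b). gcd(e, b) > 0, so z ≤ gcd(e, b). Since u | g and g | u, u = g. Since v ≤ u, v ≤ g. From g ≤ k, v ≤ k. Since v = r, r ≤ k. Since z ≤ gcd(e, b), z + r ≤ gcd(e, b) + k.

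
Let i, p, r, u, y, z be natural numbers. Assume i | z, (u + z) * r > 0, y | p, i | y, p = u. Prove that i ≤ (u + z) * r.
From p = u and y | p, y | u. i | y, so i | u. Since i | z, i | u + z. Then i | (u + z) * r. Since (u + z) * r > 0, i ≤ (u + z) * r.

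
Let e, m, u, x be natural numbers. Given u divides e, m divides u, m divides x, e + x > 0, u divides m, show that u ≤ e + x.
m divides u and u divides m, thus m = u. Because m divides x, u divides x. Since u divides e, u divides e + x. e + x > 0, so u ≤ e + x.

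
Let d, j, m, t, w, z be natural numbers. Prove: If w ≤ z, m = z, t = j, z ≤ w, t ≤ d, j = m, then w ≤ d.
z ≤ w and w ≤ z, thus z = w. Since m = z, m = w. Since t = j and j = m, t = m. Because t ≤ d, m ≤ d. Since m = w, w ≤ d.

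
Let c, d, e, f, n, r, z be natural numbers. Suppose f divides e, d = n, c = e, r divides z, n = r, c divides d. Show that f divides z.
d = n and n = r, thus d = r. Since c = e and c divides d, e divides d. d = r, so e divides r. f divides e, so f divides r. r divides z, so f divides z.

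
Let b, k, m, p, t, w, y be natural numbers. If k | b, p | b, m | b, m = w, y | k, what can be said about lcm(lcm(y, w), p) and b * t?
lcm(lcm(y, w), p) | b * t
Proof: y | k and k | b, hence y | b. Since m = w and m | b, w | b. Since y | b, lcm(y, w) | b. Since p | b, lcm(lcm(y, w), p) | b. Then lcm(lcm(y, w), p) | b * t.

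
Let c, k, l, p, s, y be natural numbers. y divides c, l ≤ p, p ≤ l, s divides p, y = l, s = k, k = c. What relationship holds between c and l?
c = l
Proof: Since s = k and k = c, s = c. p ≤ l and l ≤ p, therefore p = l. s divides p, so s divides l. Since s = c, c divides l. y = l and y divides c, therefore l divides c. c divides l, so c = l.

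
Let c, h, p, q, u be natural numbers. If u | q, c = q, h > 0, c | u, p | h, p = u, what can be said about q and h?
q ≤ h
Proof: c = q and c | u, hence q | u. Since u | q, u = q. Since p = u, p = q. p | h and h > 0, hence p ≤ h. Since p = q, q ≤ h.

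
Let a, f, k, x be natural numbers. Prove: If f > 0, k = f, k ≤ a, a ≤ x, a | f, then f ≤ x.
a | f and f > 0, thus a ≤ f. k = f and k ≤ a, therefore f ≤ a. a ≤ f, so a = f. Since a ≤ x, f ≤ x.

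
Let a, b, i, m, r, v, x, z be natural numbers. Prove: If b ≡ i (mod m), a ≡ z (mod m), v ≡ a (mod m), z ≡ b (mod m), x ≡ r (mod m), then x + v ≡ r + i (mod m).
From v ≡ a (mod m) and a ≡ z (mod m), v ≡ z (mod m). z ≡ b (mod m), so v ≡ b (mod m). b ≡ i (mod m), so v ≡ i (mod m). Since x ≡ r (mod m), by adding congruences, x + v ≡ r + i (mod m).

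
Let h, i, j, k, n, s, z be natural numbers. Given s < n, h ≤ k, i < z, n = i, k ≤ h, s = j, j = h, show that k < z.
Since s = j and j = h, s = h. h ≤ k and k ≤ h, so h = k. s = h, so s = k. Since n = i and s < n, s < i. Since i < z, s < z. From s = k, k < z.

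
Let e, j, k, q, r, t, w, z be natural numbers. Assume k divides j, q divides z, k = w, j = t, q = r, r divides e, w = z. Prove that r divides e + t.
k = w and w = z, therefore k = z. k divides j, so z divides j. q divides z, so q divides j. j = t, so q divides t. From q = r, r divides t. r divides e, so r divides e + t.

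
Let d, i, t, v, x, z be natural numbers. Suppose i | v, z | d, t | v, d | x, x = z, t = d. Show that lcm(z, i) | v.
From x = z and d | x, d | z. Since z | d, d = z. t = d and t | v, hence d | v. Because d = z, z | v. Since i | v, lcm(z, i) | v.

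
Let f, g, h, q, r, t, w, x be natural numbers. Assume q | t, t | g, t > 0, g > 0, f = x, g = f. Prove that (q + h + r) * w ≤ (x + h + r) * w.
From g = f and f = x, g = x. q | t and t > 0, hence q ≤ t. From t | g and g > 0, t ≤ g. From q ≤ t, q ≤ g. Since g = x, q ≤ x. Then q + h ≤ x + h. Then q + h + r ≤ x + h + r. Then (q + h + r) * w ≤ (x + h + r) * w.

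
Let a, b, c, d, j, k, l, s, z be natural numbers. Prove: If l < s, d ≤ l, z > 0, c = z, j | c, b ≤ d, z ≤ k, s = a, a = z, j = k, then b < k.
s = a and a = z, therefore s = z. c = z and j | c, therefore j | z. Since j = k, k | z. z > 0, so k ≤ z. From z ≤ k, z = k. Since s = z, s = k. b ≤ d and d ≤ l, thus b ≤ l. l < s, so b < s. Because s = k, b < k.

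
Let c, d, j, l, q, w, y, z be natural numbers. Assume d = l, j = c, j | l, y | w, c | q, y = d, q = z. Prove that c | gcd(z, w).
From q = z and c | q, c | z. y = d and y | w, therefore d | w. Since d = l, l | w. j | l, so j | w. j = c, so c | w. Since c | z, c | gcd(z, w).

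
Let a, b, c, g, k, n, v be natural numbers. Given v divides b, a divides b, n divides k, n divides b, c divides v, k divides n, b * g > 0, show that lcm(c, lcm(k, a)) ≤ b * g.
c divides v and v divides b, hence c divides b. n divides k and k divides n, thus n = k. n divides b, so k divides b. Because a divides b, lcm(k, a) divides b. Since c divides b, lcm(c, lcm(k, a)) divides b. Then lcm(c, lcm(k, a)) divides b * g. Since b * g > 0, lcm(c, lcm(k, a)) ≤ b * g.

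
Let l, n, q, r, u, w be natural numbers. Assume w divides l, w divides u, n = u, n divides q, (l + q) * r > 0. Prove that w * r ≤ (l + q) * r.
n = u and n divides q, therefore u divides q. Because w divides u, w divides q. w divides l, so w divides l + q. Then w * r divides (l + q) * r. Since (l + q) * r > 0, w * r ≤ (l + q) * r.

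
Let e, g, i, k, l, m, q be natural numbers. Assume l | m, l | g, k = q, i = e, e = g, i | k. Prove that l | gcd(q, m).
i = e and e = g, thus i = g. From k = q and i | k, i | q. Since i = g, g | q. l | g, so l | q. l | m, so l | gcd(q, m).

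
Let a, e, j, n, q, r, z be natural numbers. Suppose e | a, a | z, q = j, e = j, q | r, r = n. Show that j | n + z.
Since q = j and q | r, j | r. Since r = n, j | n. Because e = j and e | a, j | a. From a | z, j | z. Since j | n, j | n + z.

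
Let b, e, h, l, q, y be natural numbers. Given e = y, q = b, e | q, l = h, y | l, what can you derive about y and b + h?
y | b + h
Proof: Because q = b and e | q, e | b. e = y, so y | b. l = h and y | l, hence y | h. Since y | b, y | b + h.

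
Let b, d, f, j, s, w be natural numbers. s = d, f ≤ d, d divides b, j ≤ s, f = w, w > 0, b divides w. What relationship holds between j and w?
j ≤ w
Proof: Because d divides b and b divides w, d divides w. w > 0, so d ≤ w. f = w and f ≤ d, hence w ≤ d. d ≤ w, so d = w. s = d and j ≤ s, hence j ≤ d. d = w, so j ≤ w.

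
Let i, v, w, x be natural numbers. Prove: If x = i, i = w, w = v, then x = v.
Since x = i and i = w, x = w. Since w = v, x = v.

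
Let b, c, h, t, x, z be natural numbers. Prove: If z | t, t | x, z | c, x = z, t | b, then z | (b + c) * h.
x = z and t | x, therefore t | z. z | t, so t = z. t | b, so z | b. z | c, so z | b + c. Then z | (b + c) * h.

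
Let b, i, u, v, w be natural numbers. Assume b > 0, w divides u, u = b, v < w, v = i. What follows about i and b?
i < b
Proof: v = i and v < w, thus i < w. u = b and w divides u, hence w divides b. b > 0, so w ≤ b. Since i < w, i < b.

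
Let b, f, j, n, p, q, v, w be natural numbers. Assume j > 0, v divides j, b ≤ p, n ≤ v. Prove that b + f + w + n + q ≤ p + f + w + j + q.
b ≤ p, thus b + f ≤ p + f. Then b + f + w ≤ p + f + w. v divides j and j > 0, hence v ≤ j. n ≤ v, so n ≤ j. Then n + q ≤ j + q. From b + f + w ≤ p + f + w, b + f + w + n + q ≤ p + f + w + j + q.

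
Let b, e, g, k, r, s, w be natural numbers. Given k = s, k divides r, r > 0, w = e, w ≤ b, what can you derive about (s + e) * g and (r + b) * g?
(s + e) * g ≤ (r + b) * g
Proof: k = s and k divides r, hence s divides r. r > 0, so s ≤ r. From w = e and w ≤ b, e ≤ b. Since s ≤ r, s + e ≤ r + b. By multiplying by a non-negative, (s + e) * g ≤ (r + b) * g.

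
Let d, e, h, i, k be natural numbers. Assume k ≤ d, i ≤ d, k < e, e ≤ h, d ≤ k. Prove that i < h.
From d ≤ k and k ≤ d, d = k. Since i ≤ d, i ≤ k. k < e and e ≤ h, hence k < h. Since i ≤ k, i < h.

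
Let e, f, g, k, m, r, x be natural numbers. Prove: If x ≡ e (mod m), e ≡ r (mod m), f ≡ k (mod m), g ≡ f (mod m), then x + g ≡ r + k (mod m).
x ≡ e (mod m) and e ≡ r (mod m), hence x ≡ r (mod m). Because g ≡ f (mod m) and f ≡ k (mod m), g ≡ k (mod m). Since x ≡ r (mod m), by adding congruences, x + g ≡ r + k (mod m).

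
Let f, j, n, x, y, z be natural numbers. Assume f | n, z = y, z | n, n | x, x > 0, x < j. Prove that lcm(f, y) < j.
z = y and z | n, therefore y | n. Since f | n, lcm(f, y) | n. n | x, so lcm(f, y) | x. x > 0, so lcm(f, y) ≤ x. Since x < j, lcm(f, y) < j.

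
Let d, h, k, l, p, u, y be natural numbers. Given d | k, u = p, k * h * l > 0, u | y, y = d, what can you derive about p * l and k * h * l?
p * l ≤ k * h * l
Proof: y = d and u | y, hence u | d. Because d | k, u | k. Since u = p, p | k. Then p | k * h. Then p * l | k * h * l. Since k * h * l > 0, p * l ≤ k * h * l.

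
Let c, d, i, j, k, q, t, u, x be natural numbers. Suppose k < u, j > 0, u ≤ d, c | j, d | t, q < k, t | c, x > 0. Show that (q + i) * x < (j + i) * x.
Because q < k and k < u, q < u. u ≤ d, so q < d. From d | t and t | c, d | c. c | j, so d | j. Since j > 0, d ≤ j. q < d, so q < j. Then q + i < j + i. Because x > 0, (q + i) * x < (j + i) * x.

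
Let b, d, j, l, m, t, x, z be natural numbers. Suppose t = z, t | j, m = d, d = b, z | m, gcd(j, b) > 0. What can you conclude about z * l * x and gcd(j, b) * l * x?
z * l * x ≤ gcd(j, b) * l * x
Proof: t = z and t | j, thus z | j. Because m = d and d = b, m = b. Since z | m, z | b. Since z | j, z | gcd(j, b). Since gcd(j, b) > 0, z ≤ gcd(j, b). Then z * l ≤ gcd(j, b) * l. Then z * l * x ≤ gcd(j, b) * l * x.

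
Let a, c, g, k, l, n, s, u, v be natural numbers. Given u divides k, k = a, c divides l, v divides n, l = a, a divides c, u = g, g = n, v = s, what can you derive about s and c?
s divides c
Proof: v = s and v divides n, thus s divides n. u = g and g = n, hence u = n. l = a and c divides l, so c divides a. a divides c, so a = c. k = a and u divides k, hence u divides a. Since a = c, u divides c. Since u = n, n divides c. Since s divides n, s divides c.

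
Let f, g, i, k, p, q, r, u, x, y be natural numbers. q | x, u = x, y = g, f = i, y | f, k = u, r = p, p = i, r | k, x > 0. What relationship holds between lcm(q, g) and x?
lcm(q, g) ≤ x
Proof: Since f = i and y | f, y | i. r = p and p = i, hence r = i. Since r | k, i | k. Because k = u, i | u. Since y | i, y | u. Since y = g, g | u. Since u = x, g | x. q | x, so lcm(q, g) | x. x > 0, so lcm(q, g) ≤ x.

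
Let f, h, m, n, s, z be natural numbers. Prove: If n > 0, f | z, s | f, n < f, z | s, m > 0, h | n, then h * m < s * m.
Because h | n and n > 0, h ≤ n. f | z and z | s, therefore f | s. Since s | f, f = s. Since n < f, n < s. Since h ≤ n, h < s. Since m > 0, h * m < s * m.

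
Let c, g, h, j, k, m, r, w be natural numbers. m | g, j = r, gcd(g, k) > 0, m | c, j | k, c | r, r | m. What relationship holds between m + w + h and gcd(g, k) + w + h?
m + w + h ≤ gcd(g, k) + w + h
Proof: m | c and c | r, therefore m | r. Since r | m, r = m. Since j = r, j = m. j | k, so m | k. m | g, so m | gcd(g, k). Since gcd(g, k) > 0, m ≤ gcd(g, k). Then m + w ≤ gcd(g, k) + w. Then m + w + h ≤ gcd(g, k) + w + h.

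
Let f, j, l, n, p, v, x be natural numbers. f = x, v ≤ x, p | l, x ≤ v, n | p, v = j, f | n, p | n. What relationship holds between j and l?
j | l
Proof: x ≤ v and v ≤ x, thus x = v. f = x, so f = v. Since v = j, f = j. Because n | p and p | n, n = p. f | n, so f | p. Since p | l, f | l. Since f = j, j | l.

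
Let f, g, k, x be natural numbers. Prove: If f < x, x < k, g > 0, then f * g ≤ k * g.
f < x and x < k, therefore f < k. Combining with g > 0, by multiplying by a positive, f * g < k * g. Then f * g ≤ k * g.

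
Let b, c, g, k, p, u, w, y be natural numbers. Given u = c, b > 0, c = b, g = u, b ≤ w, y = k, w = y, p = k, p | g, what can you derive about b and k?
b = k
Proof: Since u = c and c = b, u = b. Because p = k and p | g, k | g. Since g = u, k | u. u = b, so k | b. b > 0, so k ≤ b. From w = y and y = k, w = k. b ≤ w, so b ≤ k. k ≤ b, so k = b. Then b = k.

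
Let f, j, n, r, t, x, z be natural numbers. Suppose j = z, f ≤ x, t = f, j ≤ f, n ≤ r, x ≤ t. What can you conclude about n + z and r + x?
n + z ≤ r + x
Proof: t = f and x ≤ t, so x ≤ f. Since f ≤ x, f = x. Since j = z and j ≤ f, z ≤ f. Since f = x, z ≤ x. Since n ≤ r, n + z ≤ r + x.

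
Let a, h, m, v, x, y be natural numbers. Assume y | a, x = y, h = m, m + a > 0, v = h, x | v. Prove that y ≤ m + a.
x = y and x | v, therefore y | v. Since v = h, y | h. From h = m, y | m. Since y | a, y | m + a. Since m + a > 0, y ≤ m + a.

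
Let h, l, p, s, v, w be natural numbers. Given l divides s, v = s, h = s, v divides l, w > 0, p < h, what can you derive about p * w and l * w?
p * w < l * w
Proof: Since v = s and v divides l, s divides l. l divides s, so s = l. Since h = s, h = l. From p < h, p < l. Since w > 0, by multiplying by a positive, p * w < l * w.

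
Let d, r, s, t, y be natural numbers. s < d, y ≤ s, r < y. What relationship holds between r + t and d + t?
r + t < d + t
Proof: r < y and y ≤ s, so r < s. s < d, so r < d. Then r + t < d + t.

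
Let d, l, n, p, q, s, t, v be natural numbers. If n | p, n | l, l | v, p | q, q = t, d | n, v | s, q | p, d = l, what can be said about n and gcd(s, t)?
n | gcd(s, t)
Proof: d = l and d | n, so l | n. n | l, so l = n. l | v and v | s, therefore l | s. l = n, so n | s. p | q and q | p, so p = q. q = t, so p = t. Since n | p, n | t. Since n | s, n | gcd(s, t).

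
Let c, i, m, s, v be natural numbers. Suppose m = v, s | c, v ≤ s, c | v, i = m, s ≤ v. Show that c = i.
From i = m and m = v, i = v. From s ≤ v and v ≤ s, s = v. Since s | c, v | c. c | v, so v = c. Since i = v, i = c. Then c = i.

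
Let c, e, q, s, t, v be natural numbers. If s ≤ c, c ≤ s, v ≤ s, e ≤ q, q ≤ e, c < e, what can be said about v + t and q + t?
v + t < q + t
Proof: s ≤ c and c ≤ s, hence s = c. v ≤ s, so v ≤ c. Since e ≤ q and q ≤ e, e = q. c < e, so c < q. Since v ≤ c, v < q. Then v + t < q + t.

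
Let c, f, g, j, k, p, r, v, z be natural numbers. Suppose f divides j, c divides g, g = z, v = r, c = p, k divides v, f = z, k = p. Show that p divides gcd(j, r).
Because c = p and c divides g, p divides g. Since g = z, p divides z. f = z and f divides j, therefore z divides j. Since p divides z, p divides j. k = p and k divides v, therefore p divides v. Since v = r, p divides r. Since p divides j, p divides gcd(j, r).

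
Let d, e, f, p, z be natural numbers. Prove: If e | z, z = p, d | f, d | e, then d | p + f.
Because d | e and e | z, d | z. Since z = p, d | p. d | f, so d | p + f.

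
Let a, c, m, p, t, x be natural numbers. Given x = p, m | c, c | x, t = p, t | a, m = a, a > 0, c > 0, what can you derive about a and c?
a = c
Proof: From m = a and m | c, a | c. Since c > 0, a ≤ c. x = p and c | x, therefore c | p. t = p and t | a, hence p | a. c | p, so c | a. a > 0, so c ≤ a. a ≤ c, so a = c.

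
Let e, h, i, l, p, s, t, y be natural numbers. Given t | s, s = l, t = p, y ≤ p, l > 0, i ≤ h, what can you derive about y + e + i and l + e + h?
y + e + i ≤ l + e + h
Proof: Since s = l and t | s, t | l. From t = p, p | l. l > 0, so p ≤ l. y ≤ p, so y ≤ l. Then y + e ≤ l + e. From i ≤ h, y + e + i ≤ l + e + h.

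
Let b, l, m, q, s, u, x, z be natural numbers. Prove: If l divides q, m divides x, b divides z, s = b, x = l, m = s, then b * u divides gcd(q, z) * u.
m = s and s = b, hence m = b. x = l and m divides x, hence m divides l. l divides q, so m divides q. Since m = b, b divides q. b divides z, so b divides gcd(q, z). Then b * u divides gcd(q, z) * u.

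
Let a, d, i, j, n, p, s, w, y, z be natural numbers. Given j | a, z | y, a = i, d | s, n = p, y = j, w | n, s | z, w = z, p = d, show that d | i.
Since n = p and p = d, n = d. Because w = z and w | n, z | n. Since n = d, z | d. Since d | s and s | z, d | z. Since z | d, z = d. From y = j and z | y, z | j. Since j | a, z | a. a = i, so z | i. Since z = d, d | i.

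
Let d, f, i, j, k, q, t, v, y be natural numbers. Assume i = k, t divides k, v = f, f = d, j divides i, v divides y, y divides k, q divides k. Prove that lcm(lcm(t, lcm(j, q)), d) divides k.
i = k and j divides i, so j divides k. q divides k, so lcm(j, q) divides k. Since t divides k, lcm(t, lcm(j, q)) divides k. v = f and v divides y, so f divides y. Since y divides k, f divides k. f = d, so d divides k. lcm(t, lcm(j, q)) divides k, so lcm(lcm(t, lcm(j, q)), d) divides k.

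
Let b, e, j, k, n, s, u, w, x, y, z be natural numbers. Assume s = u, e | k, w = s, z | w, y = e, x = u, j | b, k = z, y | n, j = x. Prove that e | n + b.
Because y = e and y | n, e | n. k = z and e | k, therefore e | z. w = s and s = u, therefore w = u. Since z | w, z | u. Because e | z, e | u. j = x and j | b, thus x | b. x = u, so u | b. Since e | u, e | b. Since e | n, e | n + b.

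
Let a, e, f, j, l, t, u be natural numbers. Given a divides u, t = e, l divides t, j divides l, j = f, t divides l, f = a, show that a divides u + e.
l divides t and t divides l, therefore l = t. From j = f and j divides l, f divides l. Because l = t, f divides t. Since f = a, a divides t. t = e, so a divides e. a divides u, so a divides u + e.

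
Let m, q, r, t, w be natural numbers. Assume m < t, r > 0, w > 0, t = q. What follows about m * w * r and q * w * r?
m * w * r < q * w * r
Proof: Because t = q and m < t, m < q. Since w > 0, m * w < q * w. From r > 0, m * w * r < q * w * r.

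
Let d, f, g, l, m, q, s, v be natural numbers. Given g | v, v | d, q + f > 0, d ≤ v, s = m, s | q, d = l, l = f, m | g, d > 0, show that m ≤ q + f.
s = m and s | q, therefore m | q. Because v | d and d > 0, v ≤ d. From d ≤ v, v = d. d = l and l = f, therefore d = f. From v = d, v = f. m | g and g | v, therefore m | v. v = f, so m | f. Since m | q, m | q + f. Since q + f > 0, m ≤ q + f.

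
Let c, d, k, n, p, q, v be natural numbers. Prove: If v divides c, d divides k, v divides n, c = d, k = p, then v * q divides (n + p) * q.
From c = d and v divides c, v divides d. Since d divides k, v divides k. Because k = p, v divides p. v divides n, so v divides n + p. Then v * q divides (n + p) * q.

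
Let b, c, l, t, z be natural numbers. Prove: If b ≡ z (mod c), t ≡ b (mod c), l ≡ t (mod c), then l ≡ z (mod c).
Since l ≡ t (mod c) and t ≡ b (mod c), l ≡ b (mod c). Since b ≡ z (mod c), l ≡ z (mod c).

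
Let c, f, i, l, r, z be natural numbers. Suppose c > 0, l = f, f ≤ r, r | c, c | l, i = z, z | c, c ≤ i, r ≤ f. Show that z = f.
z | c and c > 0, hence z ≤ c. Since i = z and c ≤ i, c ≤ z. z ≤ c, so z = c. l = f and c | l, hence c | f. r ≤ f and f ≤ r, thus r = f. r | c, so f | c. c | f, so c = f. Since z = c, z = f.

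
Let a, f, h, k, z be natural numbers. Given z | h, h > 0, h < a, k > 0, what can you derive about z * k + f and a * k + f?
z * k + f < a * k + f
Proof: z | h and h > 0, hence z ≤ h. h < a, so z < a. Since k > 0, z * k < a * k. Then z * k + f < a * k + f.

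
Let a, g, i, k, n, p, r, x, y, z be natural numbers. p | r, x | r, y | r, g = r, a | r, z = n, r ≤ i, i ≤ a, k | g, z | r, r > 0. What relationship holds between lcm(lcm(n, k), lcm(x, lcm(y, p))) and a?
lcm(lcm(n, k), lcm(x, lcm(y, p))) | a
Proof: From r ≤ i and i ≤ a, r ≤ a. a | r and r > 0, thus a ≤ r. r ≤ a, so r = a. z = n and z | r, therefore n | r. g = r and k | g, therefore k | r. n | r, so lcm(n, k) | r. y | r and p | r, hence lcm(y, p) | r. Since x | r, lcm(x, lcm(y, p)) | r. Since lcm(n, k) | r, lcm(lcm(n, k), lcm(x, lcm(y, p))) | r. Since r = a, lcm(lcm(n, k), lcm(x, lcm(y, p))) | a.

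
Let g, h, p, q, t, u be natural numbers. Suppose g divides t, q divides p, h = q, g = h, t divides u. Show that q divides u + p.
Because g = h and g divides t, h divides t. t divides u, so h divides u. Since h = q, q divides u. Since q divides p, q divides u + p.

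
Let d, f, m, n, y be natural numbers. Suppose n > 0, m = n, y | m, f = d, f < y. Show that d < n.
Since f = d and f < y, d < y. Since m = n and y | m, y | n. n > 0, so y ≤ n. Since d < y, d < n.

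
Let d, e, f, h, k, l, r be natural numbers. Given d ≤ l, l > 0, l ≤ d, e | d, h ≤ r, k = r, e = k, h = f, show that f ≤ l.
From h = f and h ≤ r, f ≤ r. d ≤ l and l ≤ d, hence d = l. Since e = k and e | d, k | d. Since d = l, k | l. k = r, so r | l. Since l > 0, r ≤ l. f ≤ r, so f ≤ l.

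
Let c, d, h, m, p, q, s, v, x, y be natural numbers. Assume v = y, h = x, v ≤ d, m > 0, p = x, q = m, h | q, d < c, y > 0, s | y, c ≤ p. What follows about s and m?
s < m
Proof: From s | y and y > 0, s ≤ y. d < c and c ≤ p, hence d < p. Since p = x, d < x. v ≤ d, so v < x. Since h = x and h | q, x | q. Since q = m, x | m. m > 0, so x ≤ m. Since v < x, v < m. Since v = y, y < m. Since s ≤ y, s < m.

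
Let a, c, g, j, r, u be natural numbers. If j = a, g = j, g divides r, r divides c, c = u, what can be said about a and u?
a divides u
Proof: Since g = j and j = a, g = a. Because c = u and r divides c, r divides u. Since g divides r, g divides u. Since g = a, a divides u.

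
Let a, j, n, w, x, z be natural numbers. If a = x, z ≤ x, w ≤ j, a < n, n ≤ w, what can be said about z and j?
z < j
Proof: From a = x and a < n, x < n. n ≤ w and w ≤ j, hence n ≤ j. Because x < n, x < j. Since z ≤ x, z < j.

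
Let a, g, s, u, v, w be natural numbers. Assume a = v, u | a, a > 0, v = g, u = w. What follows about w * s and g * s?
w * s ≤ g * s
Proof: Because a = v and v = g, a = g. From u = w and u | a, w | a. a > 0, so w ≤ a. From a = g, w ≤ g. Then w * s ≤ g * s.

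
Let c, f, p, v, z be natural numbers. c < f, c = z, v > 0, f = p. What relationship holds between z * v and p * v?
z * v < p * v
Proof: c = z and c < f, hence z < f. f = p, so z < p. Since v > 0, z * v < p * v.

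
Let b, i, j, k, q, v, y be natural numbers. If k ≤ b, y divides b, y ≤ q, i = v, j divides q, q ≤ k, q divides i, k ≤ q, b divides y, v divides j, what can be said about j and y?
j = y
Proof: i = v and q divides i, so q divides v. Since v divides j, q divides j. Since j divides q, j = q. Because b divides y and y divides b, b = y. Since k ≤ q and q ≤ k, k = q. k ≤ b, so q ≤ b. Since b = y, q ≤ y. Since y ≤ q, q = y. Because j = q, j = y.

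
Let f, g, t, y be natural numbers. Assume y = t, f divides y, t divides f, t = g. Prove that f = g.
y = t and f divides y, so f divides t. Because t divides f, f = t. t = g, so f = g.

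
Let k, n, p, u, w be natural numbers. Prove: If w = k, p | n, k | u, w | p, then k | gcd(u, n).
w | p and p | n, thus w | n. w = k, so k | n. Since k | u, k | gcd(u, n).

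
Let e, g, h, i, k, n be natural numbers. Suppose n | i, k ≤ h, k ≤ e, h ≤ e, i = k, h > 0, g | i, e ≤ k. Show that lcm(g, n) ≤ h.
Since e ≤ k and k ≤ e, e = k. h ≤ e, so h ≤ k. From k ≤ h, k = h. Since i = k, i = h. g | i and n | i, therefore lcm(g, n) | i. Since i = h, lcm(g, n) | h. Since h > 0, lcm(g, n) ≤ h.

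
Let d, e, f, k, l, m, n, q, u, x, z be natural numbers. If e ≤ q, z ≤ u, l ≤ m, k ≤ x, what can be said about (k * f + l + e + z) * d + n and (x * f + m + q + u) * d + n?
(k * f + l + e + z) * d + n ≤ (x * f + m + q + u) * d + n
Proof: Because k ≤ x, by multiplying by a non-negative, k * f ≤ x * f. l ≤ m, so k * f + l ≤ x * f + m. e ≤ q and z ≤ u, thus e + z ≤ q + u. From k * f + l ≤ x * f + m, k * f + l + e + z ≤ x * f + m + q + u. By multiplying by a non-negative, (k * f + l + e + z) * d ≤ (x * f + m + q + u) * d. Then (k * f + l + e + z) * d + n ≤ (x * f + m + q + u) * d + n.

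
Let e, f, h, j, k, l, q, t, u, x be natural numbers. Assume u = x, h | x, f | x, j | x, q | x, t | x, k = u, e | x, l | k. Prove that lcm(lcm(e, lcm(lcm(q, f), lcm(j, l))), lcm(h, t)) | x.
Because q | x and f | x, lcm(q, f) | x. k = u and u = x, hence k = x. Because l | k, l | x. Since j | x, lcm(j, l) | x. Since lcm(q, f) | x, lcm(lcm(q, f), lcm(j, l)) | x. From e | x, lcm(e, lcm(lcm(q, f), lcm(j, l))) | x. h | x and t | x, thus lcm(h, t) | x. Since lcm(e, lcm(lcm(q, f), lcm(j, l))) | x, lcm(lcm(e, lcm(lcm(q, f), lcm(j, l))), lcm(h, t)) | x.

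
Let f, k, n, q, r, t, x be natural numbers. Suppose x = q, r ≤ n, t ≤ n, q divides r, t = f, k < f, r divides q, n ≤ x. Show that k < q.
Since x = q and n ≤ x, n ≤ q. r divides q and q divides r, therefore r = q. Since r ≤ n, q ≤ n. n ≤ q, so n = q. t = f and t ≤ n, thus f ≤ n. Since n = q, f ≤ q. Since k < f, k < q.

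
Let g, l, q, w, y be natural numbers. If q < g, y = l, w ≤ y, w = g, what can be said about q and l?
q < l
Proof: Because w = g and w ≤ y, g ≤ y. Since q < g, q < y. From y = l, q < l.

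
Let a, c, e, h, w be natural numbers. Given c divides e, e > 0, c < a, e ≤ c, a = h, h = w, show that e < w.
c divides e and e > 0, so c ≤ e. From e ≤ c, c = e. a = h and h = w, so a = w. c < a, so c < w. Because c = e, e < w.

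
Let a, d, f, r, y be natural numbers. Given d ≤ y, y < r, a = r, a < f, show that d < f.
Because d ≤ y and y < r, d < r. Since a = r and a < f, r < f. d < r, so d < f.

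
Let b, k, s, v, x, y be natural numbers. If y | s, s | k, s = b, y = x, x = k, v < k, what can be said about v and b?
v < b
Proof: From y = x and y | s, x | s. x = k, so k | s. s | k, so k = s. Since s = b, k = b. v < k, so v < b.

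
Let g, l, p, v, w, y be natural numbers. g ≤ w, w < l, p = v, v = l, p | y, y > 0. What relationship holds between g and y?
g < y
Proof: p = v and v = l, thus p = l. Because p | y, l | y. y > 0, so l ≤ y. Since w < l, w < y. Since g ≤ w, g < y.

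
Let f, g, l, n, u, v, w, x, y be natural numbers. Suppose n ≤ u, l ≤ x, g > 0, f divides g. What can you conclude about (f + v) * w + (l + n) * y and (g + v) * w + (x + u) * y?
(f + v) * w + (l + n) * y ≤ (g + v) * w + (x + u) * y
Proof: f divides g and g > 0, so f ≤ g. Then f + v ≤ g + v. By multiplying by a non-negative, (f + v) * w ≤ (g + v) * w. l ≤ x and n ≤ u, therefore l + n ≤ x + u. By multiplying by a non-negative, (l + n) * y ≤ (x + u) * y. (f + v) * w ≤ (g + v) * w, so (f + v) * w + (l + n) * y ≤ (g + v) * w + (x + u) * y.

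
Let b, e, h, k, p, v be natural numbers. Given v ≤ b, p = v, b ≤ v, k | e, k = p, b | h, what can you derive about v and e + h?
v | e + h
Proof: Because k = p and p = v, k = v. Since k | e, v | e. b ≤ v and v ≤ b, therefore b = v. b | h, so v | h. v | e, so v | e + h.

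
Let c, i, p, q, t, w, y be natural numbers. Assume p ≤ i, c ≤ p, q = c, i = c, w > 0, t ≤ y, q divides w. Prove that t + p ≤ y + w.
i = c and p ≤ i, thus p ≤ c. From c ≤ p, c = p. q = c and q divides w, so c divides w. w > 0, so c ≤ w. c = p, so p ≤ w. Since t ≤ y, t + p ≤ y + w.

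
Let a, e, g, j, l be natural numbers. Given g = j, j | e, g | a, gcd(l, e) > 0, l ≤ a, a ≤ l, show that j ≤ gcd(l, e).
From a ≤ l and l ≤ a, a = l. g | a, so g | l. Since g = j, j | l. From j | e, j | gcd(l, e). Since gcd(l, e) > 0, j ≤ gcd(l, e).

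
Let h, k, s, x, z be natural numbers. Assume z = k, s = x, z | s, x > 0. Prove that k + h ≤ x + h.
s = x and z | s, hence z | x. x > 0, so z ≤ x. z = k, so k ≤ x. Then k + h ≤ x + h.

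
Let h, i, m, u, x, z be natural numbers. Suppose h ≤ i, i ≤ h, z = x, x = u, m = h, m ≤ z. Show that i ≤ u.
h ≤ i and i ≤ h, hence h = i. From z = x and x = u, z = u. Since m = h and m ≤ z, h ≤ z. z = u, so h ≤ u. h = i, so i ≤ u.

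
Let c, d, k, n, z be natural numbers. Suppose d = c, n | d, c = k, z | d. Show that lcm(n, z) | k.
d = c and c = k, so d = k. n | d and z | d, so lcm(n, z) | d. Since d = k, lcm(n, z) | k.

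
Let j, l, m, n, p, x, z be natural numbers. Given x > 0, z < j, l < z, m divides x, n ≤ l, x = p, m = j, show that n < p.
n ≤ l and l < z, therefore n < z. m divides x and x > 0, so m ≤ x. Because m = j, j ≤ x. x = p, so j ≤ p. z < j, so z < p. Because n < z, n < p.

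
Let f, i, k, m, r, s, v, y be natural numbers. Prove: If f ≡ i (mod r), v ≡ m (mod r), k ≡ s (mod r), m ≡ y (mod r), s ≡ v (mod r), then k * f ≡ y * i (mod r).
k ≡ s (mod r) and s ≡ v (mod r), thus k ≡ v (mod r). v ≡ m (mod r), so k ≡ m (mod r). m ≡ y (mod r), so k ≡ y (mod r). Combined with f ≡ i (mod r), by multiplying congruences, k * f ≡ y * i (mod r).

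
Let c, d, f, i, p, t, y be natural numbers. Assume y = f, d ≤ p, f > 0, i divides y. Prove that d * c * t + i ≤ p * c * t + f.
d ≤ p. By multiplying by a non-negative, d * c ≤ p * c. By multiplying by a non-negative, d * c * t ≤ p * c * t. Because y = f and i divides y, i divides f. Since f > 0, i ≤ f. Since d * c * t ≤ p * c * t, d * c * t + i ≤ p * c * t + f.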